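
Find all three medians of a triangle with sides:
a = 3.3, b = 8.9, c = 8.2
Median formula: m_a = ½√(2b² + 2c² − a²) (and cyclically). a² = 10.89, b² = 79.21, c² = 67.24.
m_a = ½√(2·79.21 + 2·67.24 − 10.89) = ½√282.01 ≈ ½·16.7932 ≈ 8.39658
m_b = ½√(2·10.89 + 2·67.24 − 79.21) = ½√77.05 ≈ ½·8.77781 ≈ 4.38891
m_c = ½√(2·10.89 + 2·79.21 − 67.24) = ½√112.96 ≈ ½·10.6283 ≈ 5.31413

m_a = 8.397, m_b = 4.389, m_c = 5.314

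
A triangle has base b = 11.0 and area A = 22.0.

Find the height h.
A = ½·b·h  ⇒  h = 2A/b = 2·22.0/11.0 = 44/11.0 ≈ 4

h = 4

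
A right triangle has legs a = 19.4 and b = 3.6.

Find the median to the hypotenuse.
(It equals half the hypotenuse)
Hypotenuse c = √(a² + b²) = √(376.36 + 12.96) = √389.32 ≈ 19.7312
Median to hypotenuse = c/2 ≈ 19.7312/2 ≈ 9.8656

Median = 9.866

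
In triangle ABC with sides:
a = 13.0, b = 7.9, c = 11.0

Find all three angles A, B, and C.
Law of cosines for each angle (a² = 169, b² = 62.41, c² = 121):
cos(A) = (b² + c² − a²)/(2bc) = (62.41 + 121 − 169)/(2·7.9·11.0) = 14.41/173.8 ≈ 0.0829114  ⇒  A ≈ 85.2441°
cos(B) = (a² + c² − b²)/(2ac) = (169 + 121 − 62.41)/(2·13.0·11.0) = 227.59/286 ≈ 0.795769  ⇒  B ≈ 37.272°
cos(C) = (a² + b² − c²)/(2ab) = (169 + 62.41 − 121)/(2·13.0·7.9) = 110.41/205.4 ≈ 0.537537  ⇒  C ≈ 57.4839°
Check: A + B + C ≈ 180°

A = 85.24°, B = 37.27°, C = 57.48°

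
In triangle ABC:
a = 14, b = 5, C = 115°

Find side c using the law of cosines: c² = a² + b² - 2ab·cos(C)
c² = 14² + 5² − 2·14·5·cos(115°)
cos(115°) ≈ -0.422618
c² ≈ 196 + 25 − 140·(-0.422618) ≈ 221 + 59.1666 ≈ 280.167
c ≈ √280.167 ≈ 16.7382

c = 16.74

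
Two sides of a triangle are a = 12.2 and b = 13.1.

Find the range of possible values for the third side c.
Triangle inequality: |a − b| < c < a + b
|a − b| = |12.2 − 13.1| = 0.9
a + b = 12.2 + 13.1 = 25.3

0.9 < c < 25.3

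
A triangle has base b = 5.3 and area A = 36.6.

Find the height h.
A = ½·b·h  ⇒  h = 2A/b = 2·36.6/5.3 = 73.2/5.3 ≈ 13.8113

h = 13.81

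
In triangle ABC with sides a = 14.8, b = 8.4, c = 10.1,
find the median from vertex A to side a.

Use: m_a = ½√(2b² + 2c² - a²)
m_a = ½√(2·8.4² + 2·10.1² − 14.8²) = ½√(2·70.56 + 2·102.01 − 219.04) = ½√(141.12 + 204.02 − 219.04) = ½√126.1
√126.1 ≈ 11.2294, so m_a ≈ 5.61471

m_a = 5.615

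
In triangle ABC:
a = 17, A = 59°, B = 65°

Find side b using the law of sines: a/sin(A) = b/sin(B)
a/sin(A) = b/sin(B)  ⇒  b = a·sin(B)/sin(A) = 17·sin(65°)/sin(59°)
sin(65°) ≈ 0.906308, sin(59°) ≈ 0.857167
b ≈ 17·0.906308/0.857167 ≈ 15.4072/0.857167 ≈ 17.9746

b = 17.97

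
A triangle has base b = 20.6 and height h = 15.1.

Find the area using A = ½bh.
A = ½·b·h = ½·20.6·15.1 = ½·311.06 = 155.53

Area = 155.53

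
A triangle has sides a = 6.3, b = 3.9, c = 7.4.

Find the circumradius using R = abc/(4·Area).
First find the area with Heron's formula.
s = (6.3 + 3.9 + 7.4)/2 = 8.8
Area = √(s(s−a)(s−b)(s−c)) = √(8.8·2.5·4.9·1.4) ≈ √150.92 ≈ 12.285
abc = 6.3·3.9·7.4 = 181.818
R = abc/(4·Area) ≈ 181.818/(4·12.285) = 181.818/49.1398 ≈ 3.70002

R = 3.7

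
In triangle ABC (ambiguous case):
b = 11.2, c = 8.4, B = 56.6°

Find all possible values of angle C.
b/sin(B) = c/sin(C)  ⇒  sin(C) = c·sin(B)/b = 8.4·sin(56.6°)/11.2
sin(56.6°) ≈ 0.834848
sin(C) ≈ 8.4·0.834848/11.2 ≈ 7.01272/11.2 ≈ 0.626136
Candidate 1: C₁ = arcsin(0.626136) ≈ 38.7656°  →  A = 180° − 56.6° − 38.7656° ≈ 84.6344° > 0, valid
Candidate 2: C₂ = 180° − C₁ ≈ 141.234°  →  A = 180° − 56.6° − 141.234° ≈ -17.8344° ≤ 0, not a valid triangle

C = 38.77° (one solution)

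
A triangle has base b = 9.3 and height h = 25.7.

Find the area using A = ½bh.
A = ½·b·h = ½·9.3·25.7 = ½·239.01 = 119.505

Area = 119.505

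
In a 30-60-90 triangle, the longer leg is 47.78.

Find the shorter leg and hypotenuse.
In a 30-60-90 triangle the sides are in ratio 1 : √3 : 2, so short leg = long leg/√3 and hypotenuse = 2·(short leg).
Short leg = 47.78/√3 ≈ 47.78/1.73205 ≈ 27.5858
Hypotenuse = 2·27.5858 ≈ 55.1716

Short leg = 27.59, Hypotenuse = 55.17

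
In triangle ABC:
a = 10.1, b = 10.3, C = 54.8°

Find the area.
Two sides and the included angle (SAS): A = ½·a·b·sin(C) = ½·10.1·10.3·sin(54.8°)
sin(54.8°) ≈ 0.817145
A ≈ ½·104.03·0.817145 = 52.015·0.817145 ≈ 42.5038

Area = 42.5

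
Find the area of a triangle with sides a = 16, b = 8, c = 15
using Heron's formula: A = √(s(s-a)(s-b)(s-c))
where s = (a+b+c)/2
s = (16 + 8 + 15)/2 = 39/2 = 19.5
s − a = 3.5, s − b = 11.5, s − c = 4.5
s(s−a)(s−b)(s−c) = 19.5·3.5·11.5·4.5 = 3531.9375
Area = √3531.9375 ≈ 59.4301

s = 19.5, Area = 59.43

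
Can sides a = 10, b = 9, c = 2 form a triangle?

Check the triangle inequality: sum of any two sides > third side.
a + b vs c: 10 + 9 = 19 > 2  ✓
a + c vs b: 10 + 2 = 12 > 9  ✓
b + c vs a: 9 + 2 = 11 > 10  ✓

Yes, triangle inequality satisfied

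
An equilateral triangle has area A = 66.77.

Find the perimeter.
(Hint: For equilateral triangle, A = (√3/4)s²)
A = (√3/4)s²  ⇒  s² = 4A/√3 = 4·66.77/√3 = 267.08/1.73205 ≈ 154.199
s ≈ √154.199 ≈ 12.4177
Perimeter = 3s ≈ 3·12.4177 ≈ 37.253

Perimeter = 37.25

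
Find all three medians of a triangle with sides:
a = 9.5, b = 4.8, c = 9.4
Median formula: m_a = ½√(2b² + 2c² − a²) (and cyclically). a² = 90.25, b² = 23.04, c² = 88.36.
m_a = ½√(2·23.04 + 2·88.36 − 90.25) = ½√132.55 ≈ ½·11.513 ≈ 5.75652
m_b = ½√(2·90.25 + 2·88.36 − 23.04) = ½√334.18 ≈ ½·18.2806 ≈ 9.1403
m_c = ½√(2·90.25 + 2·23.04 − 88.36) = ½√138.22 ≈ ½·11.7567 ≈ 5.87835

m_a = 5.757, m_b = 9.14, m_c = 5.878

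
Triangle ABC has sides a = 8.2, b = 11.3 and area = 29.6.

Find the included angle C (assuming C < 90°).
Area = ½·a·b·sin(C)  ⇒  sin(C) = 2·Area/(a·b) = 2·29.6/(8.2·11.3) = 59.2/92.66 ≈ 0.638895
C = arcsin(0.638895) ≈ 39.7095° (taking the acute solution since C < 90°)

C = 39.71°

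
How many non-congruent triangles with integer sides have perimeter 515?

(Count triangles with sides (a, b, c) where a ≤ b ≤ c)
Let a ≤ b ≤ c with a + b + c = 515. The only binding inequality is a + b > c, i.e. 515 − c > c, so c < 515/2; and c ≥ 515/3 since c is the largest side.
So 172 ≤ c ≤ 257. For each c, b runs from ⌈(515 − c)/2⌉ up to c (then a = 515 − b − c satisfies 1 ≤ a ≤ b automatically), giving c − ⌈(515 − c)/2⌉ + 1 choices.
Summing over c: 1 + 3 + 4 + 6 + … + 127 + 129  (86 terms, c = 172, …, 257) = 5590
Check (closed form: nearest integer to p²/48 for even p, (p+3)²/48 for odd p): (515+3)²/48 = 518²/48 = 268324/48 ≈ 5590.08 → 5590

5590 triangles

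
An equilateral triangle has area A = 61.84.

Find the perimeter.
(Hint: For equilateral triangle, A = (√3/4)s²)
A = (√3/4)s²  ⇒  s² = 4A/√3 = 4·61.84/√3 = 247.36/1.73205 ≈ 142.813
s ≈ √142.813 ≈ 11.9505
Perimeter = 3s ≈ 3·11.9505 ≈ 35.8514

Perimeter = 35.85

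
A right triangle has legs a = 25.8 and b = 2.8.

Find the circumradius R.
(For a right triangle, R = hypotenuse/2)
Hypotenuse c = √(a² + b²) = √(665.64 + 7.84) = √673.48 ≈ 25.9515
R = c/2 ≈ 25.9515/2 ≈ 12.9757

R = 12.98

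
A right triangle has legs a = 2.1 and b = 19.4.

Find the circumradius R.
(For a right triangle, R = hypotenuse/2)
Hypotenuse c = √(a² + b²) = √(4.41 + 376.36) = √380.77 ≈ 19.5133
R = c/2 ≈ 19.5133/2 ≈ 9.75666

R = 9.757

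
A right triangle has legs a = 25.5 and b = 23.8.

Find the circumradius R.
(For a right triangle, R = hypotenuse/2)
Hypotenuse c = √(a² + b²) = √(650.25 + 566.44) = √1216.69 ≈ 34.8811
R = c/2 ≈ 34.8811/2 ≈ 17.4405

R = 17.44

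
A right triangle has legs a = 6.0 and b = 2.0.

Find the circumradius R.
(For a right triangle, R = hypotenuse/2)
Hypotenuse c = √(a² + b²) = √(36 + 4) = √40 ≈ 6.32456
R = c/2 ≈ 6.32456/2 ≈ 3.16228

R = 3.162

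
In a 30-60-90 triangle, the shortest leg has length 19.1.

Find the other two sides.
In a 30-60-90 triangle the sides are in ratio 1 : √3 : 2 (short leg : long leg : hypotenuse).
Long leg = 19.1·√3 ≈ 19.1·1.73205 ≈ 33.0822
Hypotenuse = 2·19.1 = 38.2

Long leg = 19.1√3 = 33.08, Hypotenuse = 38.2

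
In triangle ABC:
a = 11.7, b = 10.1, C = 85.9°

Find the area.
Two sides and the included angle (SAS): A = ½·a·b·sin(C) = ½·11.7·10.1·sin(85.9°)
sin(85.9°) ≈ 0.997441
A ≈ ½·118.17·0.997441 = 59.085·0.997441 ≈ 58.9338

Area = 58.93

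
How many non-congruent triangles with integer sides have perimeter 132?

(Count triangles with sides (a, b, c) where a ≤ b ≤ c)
Let a ≤ b ≤ c with a + b + c = 132. The only binding inequality is a + b > c, i.e. 132 − c > c, so c < 132/2; and c ≥ 132/3 since c is the largest side.
So 44 ≤ c ≤ 65. For each c, b runs from ⌈(132 − c)/2⌉ up to c (then a = 132 − b − c satisfies 1 ≤ a ≤ b automatically), giving c − ⌈(132 − c)/2⌉ + 1 choices.
Summing over c: 1 + 2 + 4 + 5 + … + 31 + 32  (22 terms, c = 44, …, 65) = 363
Check (closed form: nearest integer to p²/48 for even p, (p+3)²/48 for odd p): 132²/48 = 17424/48 ≈ 363.00 → 363

363 triangles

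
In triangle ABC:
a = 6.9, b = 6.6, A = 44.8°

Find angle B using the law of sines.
a/sin(A) = b/sin(B)  ⇒  sin(B) = b·sin(A)/a = 6.6·sin(44.8°)/6.9
sin(44.8°) ≈ 0.704634
sin(B) ≈ 6.6·0.704634/6.9 ≈ 4.65059/6.9 ≈ 0.673998
B = arcsin(0.673998) ≈ 42.3764°
(Since b ≤ a we need B ≤ A, so the obtuse alternative 180° − 42.3764° ≈ 137.624° is rejected.)

B = 42.38°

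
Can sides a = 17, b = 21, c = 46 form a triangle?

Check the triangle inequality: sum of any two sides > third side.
a + b vs c: 17 + 21 = 38 ≤ 46  ✗
a + c vs b: 17 + 46 = 63 > 21  ✓
b + c vs a: 21 + 46 = 67 > 17  ✓

No: 17 + 21 = 38 is not > 46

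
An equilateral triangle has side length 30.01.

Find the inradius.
r = Area/s with s the semi-perimeter.
Area = (√3/4)·30.01² = (√3/4)·900.6001 ≈ 0.433013·900.6001 ≈ 389.971
s = 3·30.01/2 = 45.015
r ≈ 389.971/45.015 ≈ 8.66314
(Equivalently r = side/(2√3) = 30.01/3.4641 ≈ 8.66314.)

r = 8.663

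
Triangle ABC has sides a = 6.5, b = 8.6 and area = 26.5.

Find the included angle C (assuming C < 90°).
Area = ½·a·b·sin(C)  ⇒  sin(C) = 2·Area/(a·b) = 2·26.5/(6.5·8.6) = 53/55.9 ≈ 0.948122
C = arcsin(0.948122) ≈ 71.4636° (taking the acute solution since C < 90°)

C = 71.46°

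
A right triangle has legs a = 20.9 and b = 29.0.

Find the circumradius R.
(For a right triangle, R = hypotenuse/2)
Hypotenuse c = √(a² + b²) = √(436.81 + 841) = √1277.81 ≈ 35.7465
R = c/2 ≈ 35.7465/2 ≈ 17.8732

R = 17.87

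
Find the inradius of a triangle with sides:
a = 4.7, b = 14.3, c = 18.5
r = Area/s where s is the semi-perimeter.
s = (4.7 + 14.3 + 18.5)/2 = 37.5/2 = 18.75
Area = √(s(s−a)(s−b)(s−c)) = √(18.75·14.05·4.45·0.25) ≈ √293.074 ≈ 17.1194
r ≈ 17.1194/18.75 ≈ 0.913035

r = 0.913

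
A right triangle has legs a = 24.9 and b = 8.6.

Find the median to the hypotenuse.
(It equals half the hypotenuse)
Hypotenuse c = √(a² + b²) = √(620.01 + 73.96) = √693.97 ≈ 26.3433
Median to hypotenuse = c/2 ≈ 26.3433/2 ≈ 13.1717

Median = 13.17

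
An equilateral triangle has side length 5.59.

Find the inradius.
r = Area/s with s the semi-perimeter.
Area = (√3/4)·5.59² = (√3/4)·31.2481 ≈ 0.433013·31.2481 ≈ 13.5308
s = 3·5.59/2 = 8.385
r ≈ 13.5308/8.385 ≈ 1.61369
(Equivalently r = side/(2√3) = 5.59/3.4641 ≈ 1.61369.)

r = 1.614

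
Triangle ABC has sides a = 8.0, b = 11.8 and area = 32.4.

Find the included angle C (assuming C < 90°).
Area = ½·a·b·sin(C)  ⇒  sin(C) = 2·Area/(a·b) = 2·32.4/(8.0·11.8) = 64.8/94.4 ≈ 0.686441
C = arcsin(0.686441) ≈ 43.349° (taking the acute solution since C < 90°)

C = 43.35°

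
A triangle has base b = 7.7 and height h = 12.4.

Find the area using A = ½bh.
A = ½·b·h = ½·7.7·12.4 = ½·95.48 = 47.74

Area = 47.74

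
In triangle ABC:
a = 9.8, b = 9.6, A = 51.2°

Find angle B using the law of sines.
a/sin(A) = b/sin(B)  ⇒  sin(B) = b·sin(A)/a = 9.6·sin(51.2°)/9.8
sin(51.2°) ≈ 0.779338
sin(B) ≈ 9.6·0.779338/9.8 ≈ 7.48164/9.8 ≈ 0.763433
B = arcsin(0.763433) ≈ 49.7678°
(Since b ≤ a we need B ≤ A, so the obtuse alternative 180° − 49.7678° ≈ 130.232° is rejected.)

B = 49.77°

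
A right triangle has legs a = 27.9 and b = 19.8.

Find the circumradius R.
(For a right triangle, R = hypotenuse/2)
Hypotenuse c = √(a² + b²) = √(778.41 + 392.04) = √1170.45 ≈ 34.2118
R = c/2 ≈ 34.2118/2 ≈ 17.1059

R = 17.11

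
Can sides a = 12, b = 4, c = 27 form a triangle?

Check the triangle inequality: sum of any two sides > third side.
a + b vs c: 12 + 4 = 16 ≤ 27  ✗
a + c vs b: 12 + 27 = 39 > 4  ✓
b + c vs a: 4 + 27 = 31 > 12  ✓

No: 12 + 4 = 16 is not > 27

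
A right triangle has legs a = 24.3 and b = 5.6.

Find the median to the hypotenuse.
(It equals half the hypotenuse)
Hypotenuse c = √(a² + b²) = √(590.49 + 31.36) = √621.85 ≈ 24.9369
Median to hypotenuse = c/2 ≈ 24.9369/2 ≈ 12.4685

Median = 12.47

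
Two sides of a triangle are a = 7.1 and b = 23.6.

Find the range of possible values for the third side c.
Triangle inequality: |a − b| < c < a + b
|a − b| = |7.1 − 23.6| = 16.5
a + b = 7.1 + 23.6 = 30.7

16.5 < c < 30.7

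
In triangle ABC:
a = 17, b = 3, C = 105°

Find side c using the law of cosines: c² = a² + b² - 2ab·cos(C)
c² = 17² + 3² − 2·17·3·cos(105°)
cos(105°) ≈ -0.258819
c² ≈ 289 + 9 − 102·(-0.258819) ≈ 298 + 26.3995 ≈ 324.4
c ≈ √324.4 ≈ 18.0111

c = 18.01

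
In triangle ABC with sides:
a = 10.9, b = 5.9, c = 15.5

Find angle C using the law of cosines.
c² = a² + b² − 2ab·cos(C)  ⇒  cos(C) = (a² + b² − c²)/(2ab)
cos(C) = (10.9² + 5.9² − 15.5²)/(2·10.9·5.9) = (118.81 + 34.81 − 240.25)/128.62 = -86.63/128.62 ≈ -0.673534
C = arccos(-0.673534) ≈ 132.34°

C = 132.3°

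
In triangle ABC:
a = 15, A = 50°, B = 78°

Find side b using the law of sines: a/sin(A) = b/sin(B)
a/sin(A) = b/sin(B)  ⇒  b = a·sin(B)/sin(A) = 15·sin(78°)/sin(50°)
sin(78°) ≈ 0.978148, sin(50°) ≈ 0.766044
b ≈ 15·0.978148/0.766044 ≈ 14.6722/0.766044 ≈ 19.1532

b = 19.15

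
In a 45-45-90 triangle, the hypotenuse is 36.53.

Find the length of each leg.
In a 45-45-90 triangle hypotenuse = leg·√2, so leg = hypotenuse/√2.
Leg = 36.53/√2 ≈ 36.53/1.41421 ≈ 25.8306

Each leg = 25.83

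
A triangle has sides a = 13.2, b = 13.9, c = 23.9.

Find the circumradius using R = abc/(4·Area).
First find the area with Heron's formula.
s = (13.2 + 13.9 + 23.9)/2 = 25.5
Area = √(s(s−a)(s−b)(s−c)) = √(25.5·12.3·11.6·1.6) ≈ √5821.34 ≈ 76.2977
abc = 13.2·13.9·23.9 = 4385.172
R = abc/(4·Area) ≈ 4385.172/(4·76.2977) = 4385.172/305.191 ≈ 14.3686

R = 14.37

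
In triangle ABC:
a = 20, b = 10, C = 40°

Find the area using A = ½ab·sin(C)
A = ½·a·b·sin(C) = ½·20·10·sin(40°)
sin(40°) ≈ 0.642788
A ≈ ½·200·0.642788 = 100·0.642788 ≈ 64.2788

Area = 64.28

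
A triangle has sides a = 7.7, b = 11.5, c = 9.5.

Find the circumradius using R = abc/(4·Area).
First find the area with Heron's formula.
s = (7.7 + 11.5 + 9.5)/2 = 14.35
Area = √(s(s−a)(s−b)(s−c)) = √(14.35·6.65·2.85·4.85) ≈ √1319.05 ≈ 36.3187
abc = 7.7·11.5·9.5 = 841.225
R = abc/(4·Area) ≈ 841.225/(4·36.3187) = 841.225/145.275 ≈ 5.79058

R = 5.791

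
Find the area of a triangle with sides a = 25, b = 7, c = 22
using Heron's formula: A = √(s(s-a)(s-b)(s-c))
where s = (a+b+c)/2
s = (25 + 7 + 22)/2 = 54/2 = 27
s − a = 2, s − b = 20, s − c = 5
s(s−a)(s−b)(s−c) = 27·2·20·5 = 5400
Area = √5400 ≈ 73.4847

s = 27.0, Area = 73.48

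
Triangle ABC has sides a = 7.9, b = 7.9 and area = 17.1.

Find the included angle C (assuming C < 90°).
Area = ½·a·b·sin(C)  ⇒  sin(C) = 2·Area/(a·b) = 2·17.1/(7.9·7.9) = 34.2/62.41 ≈ 0.547989
C = arcsin(0.547989) ≈ 33.2292° (taking the acute solution since C < 90°)

C = 33.23°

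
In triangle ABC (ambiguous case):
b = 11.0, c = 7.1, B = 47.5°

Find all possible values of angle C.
b/sin(B) = c/sin(C)  ⇒  sin(C) = c·sin(B)/b = 7.1·sin(47.5°)/11.0
sin(47.5°) ≈ 0.737277
sin(C) ≈ 7.1·0.737277/11.0 ≈ 5.23467/11.0 ≈ 0.475879
Candidate 1: C₁ = arcsin(0.475879) ≈ 28.4166°  →  A = 180° − 47.5° − 28.4166° ≈ 104.083° > 0, valid
Candidate 2: C₂ = 180° − C₁ ≈ 151.583°  →  A = 180° − 47.5° − 151.583° ≈ -19.0834° ≤ 0, not a valid triangle

C = 28.42° (one solution)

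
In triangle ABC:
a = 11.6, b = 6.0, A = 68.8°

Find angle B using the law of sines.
a/sin(A) = b/sin(B)  ⇒  sin(B) = b·sin(A)/a = 6.0·sin(68.8°)/11.6
sin(68.8°) ≈ 0.932324
sin(B) ≈ 6.0·0.932324/11.6 ≈ 5.59394/11.6 ≈ 0.482236
B = arcsin(0.482236) ≈ 28.8316°
(Since b ≤ a we need B ≤ A, so the obtuse alternative 180° − 28.8316° ≈ 151.168° is rejected.)

B = 28.83°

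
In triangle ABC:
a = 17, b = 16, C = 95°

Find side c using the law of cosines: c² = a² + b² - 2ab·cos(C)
c² = 17² + 16² − 2·17·16·cos(95°)
cos(95°) ≈ -0.0871557
c² ≈ 289 + 256 − 544·(-0.0871557) ≈ 545 + 47.4127 ≈ 592.413
c ≈ √592.413 ≈ 24.3395

c = 24.34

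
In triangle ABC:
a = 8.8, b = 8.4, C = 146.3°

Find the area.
Two sides and the included angle (SAS): A = ½·a·b·sin(C) = ½·8.8·8.4·sin(146.3°)
sin(146.3°) ≈ 0.554844
A ≈ ½·73.92·0.554844 = 36.96·0.554844 ≈ 20.5071

Area = 20.51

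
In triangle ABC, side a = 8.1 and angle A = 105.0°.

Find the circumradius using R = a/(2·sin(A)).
R = a/(2·sin(A)) = 8.1/(2·sin(105.0°))
sin(105.0°) ≈ 0.965926
R ≈ 8.1/(2·0.965926) = 8.1/1.93185 ≈ 4.19287

R = 4.193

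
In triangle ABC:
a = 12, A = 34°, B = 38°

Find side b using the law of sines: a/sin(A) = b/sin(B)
a/sin(A) = b/sin(B)  ⇒  b = a·sin(B)/sin(A) = 12·sin(38°)/sin(34°)
sin(38°) ≈ 0.615661, sin(34°) ≈ 0.559193
b ≈ 12·0.615661/0.559193 ≈ 7.38794/0.559193 ≈ 13.2118

b = 13.21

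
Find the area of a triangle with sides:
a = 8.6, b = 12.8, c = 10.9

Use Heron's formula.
s = (8.6 + 12.8 + 10.9)/2 = 32.3/2 = 16.15
s − a = 7.55, s − b = 3.35, s − c = 5.25
s(s−a)(s−b)(s−c) = 16.15·7.55·3.35·5.25 ≈ 2144.49
Area = √2144.49 ≈ 46.3086

Area = 46.31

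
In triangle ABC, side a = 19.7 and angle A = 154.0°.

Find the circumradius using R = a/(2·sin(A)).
R = a/(2·sin(A)) = 19.7/(2·sin(154.0°))
sin(154.0°) ≈ 0.438371
R ≈ 19.7/(2·0.438371) = 19.7/0.876742 ≈ 22.4695

R = 22.47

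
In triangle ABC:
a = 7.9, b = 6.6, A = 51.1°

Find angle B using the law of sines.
a/sin(A) = b/sin(B)  ⇒  sin(B) = b·sin(A)/a = 6.6·sin(51.1°)/7.9
sin(51.1°) ≈ 0.778243
sin(B) ≈ 6.6·0.778243/7.9 ≈ 5.1364/7.9 ≈ 0.650178
B = arcsin(0.650178) ≈ 40.555°
(Since b ≤ a we need B ≤ A, so the obtuse alternative 180° − 40.555° ≈ 139.445° is rejected.)

B = 40.56°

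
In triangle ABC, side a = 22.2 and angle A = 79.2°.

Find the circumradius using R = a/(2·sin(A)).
R = a/(2·sin(A)) = 22.2/(2·sin(79.2°))
sin(79.2°) ≈ 0.982287
R ≈ 22.2/(2·0.982287) = 22.2/1.96457 ≈ 11.3002

R = 11.3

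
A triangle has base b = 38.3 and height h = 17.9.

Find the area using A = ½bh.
A = ½·b·h = ½·38.3·17.9 = ½·685.57 = 342.785

Area = 342.785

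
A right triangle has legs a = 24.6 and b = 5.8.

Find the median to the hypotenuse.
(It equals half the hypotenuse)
Hypotenuse c = √(a² + b²) = √(605.16 + 33.64) = √638.8 ≈ 25.2745
Median to hypotenuse = c/2 ≈ 25.2745/2 ≈ 12.6372

Median = 12.64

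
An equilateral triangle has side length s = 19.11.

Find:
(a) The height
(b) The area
(a) The height splits the triangle into two 30-60-90 halves: h = s·√3/2 = 19.11·1.73205/2 ≈ 33.0995/2 ≈ 16.5497
(b) Area = (√3/4)·s² = (√3/4)·19.11² = (√3/4)·365.1921 ≈ 0.433013·365.1921 ≈ 158.133

Height = 16.55, Area = 158.1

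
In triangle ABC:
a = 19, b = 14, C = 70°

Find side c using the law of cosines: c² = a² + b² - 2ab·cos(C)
c² = 19² + 14² − 2·19·14·cos(70°)
cos(70°) ≈ 0.34202
c² ≈ 361 + 196 − 532·(0.34202) ≈ 557 − 181.955 ≈ 375.045
c ≈ √375.045 ≈ 19.3661

c = 19.37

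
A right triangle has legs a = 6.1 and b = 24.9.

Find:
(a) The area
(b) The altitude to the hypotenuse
(a) The legs are perpendicular, so Area = ½·a·b = ½·6.1·24.9 = ½·151.89 = 75.945
(b) Hypotenuse c = √(a² + b²) = √(37.21 + 620.01) = √657.22 ≈ 25.6363
    Area = ½·c·h_c  ⇒  h_c = 2·Area/c = 151.89/25.6363 ≈ 5.9248

Area = 75.945, h_c = 5.925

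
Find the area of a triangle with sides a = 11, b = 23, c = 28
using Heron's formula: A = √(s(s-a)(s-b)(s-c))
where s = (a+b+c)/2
s = (11 + 23 + 28)/2 = 62/2 = 31
s − a = 20, s − b = 8, s − c = 3
s(s−a)(s−b)(s−c) = 31·20·8·3 = 14880
Area = √14880 ≈ 121.984

s = 31.0, Area = 122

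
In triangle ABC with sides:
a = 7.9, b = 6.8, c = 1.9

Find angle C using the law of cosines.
c² = a² + b² − 2ab·cos(C)  ⇒  cos(C) = (a² + b² − c²)/(2ab)
cos(C) = (7.9² + 6.8² − 1.9²)/(2·7.9·6.8) = (62.41 + 46.24 − 3.61)/107.44 = 105.04/107.44 ≈ 0.977662
C = arccos(0.977662) ≈ 12.1331°

C = 12.13°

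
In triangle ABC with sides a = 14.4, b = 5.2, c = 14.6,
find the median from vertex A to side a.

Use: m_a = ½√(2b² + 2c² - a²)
m_a = ½√(2·5.2² + 2·14.6² − 14.4²) = ½√(2·27.04 + 2·213.16 − 207.36) = ½√(54.08 + 426.32 − 207.36) = ½√273.04
√273.04 ≈ 16.5239, so m_a ≈ 8.26196

m_a = 8.262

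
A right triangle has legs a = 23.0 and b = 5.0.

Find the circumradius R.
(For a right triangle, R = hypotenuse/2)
Hypotenuse c = √(a² + b²) = √(529 + 25) = √554 ≈ 23.5372
R = c/2 ≈ 23.5372/2 ≈ 11.7686

R = 11.77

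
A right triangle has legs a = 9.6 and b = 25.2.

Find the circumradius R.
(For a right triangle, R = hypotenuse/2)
Hypotenuse c = √(a² + b²) = √(92.16 + 635.04) = √727.2 ≈ 26.9666
R = c/2 ≈ 26.9666/2 ≈ 13.4833

R = 13.48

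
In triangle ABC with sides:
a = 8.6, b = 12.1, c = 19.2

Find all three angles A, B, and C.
Law of cosines for each angle (a² = 73.96, b² = 146.41, c² = 368.64):
cos(A) = (b² + c² − a²)/(2bc) = (146.41 + 368.64 − 73.96)/(2·12.1·19.2) = 441.09/464.64 ≈ 0.949316  ⇒  A ≈ 18.32°
cos(B) = (a² + c² − b²)/(2ac) = (73.96 + 368.64 − 146.41)/(2·8.6·19.2) = 296.19/330.24 ≈ 0.896893  ⇒  B ≈ 26.2474°
cos(C) = (a² + b² − c²)/(2ab) = (73.96 + 146.41 − 368.64)/(2·8.6·12.1) = -148.27/208.12 ≈ -0.712426  ⇒  C ≈ 135.433°
Check: A + B + C ≈ 180°

A = 18.32°, B = 26.25°, C = 135.4°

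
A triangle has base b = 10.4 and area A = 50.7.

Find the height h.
A = ½·b·h  ⇒  h = 2A/b = 2·50.7/10.4 = 101.4/10.4 ≈ 9.75

h = 9.75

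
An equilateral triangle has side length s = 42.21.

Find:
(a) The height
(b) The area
(a) The height splits the triangle into two 30-60-90 halves: h = s·√3/2 = 42.21·1.73205/2 ≈ 73.1099/2 ≈ 36.5549
(b) Area = (√3/4)·s² = (√3/4)·42.21² = (√3/4)·1781.6841 ≈ 0.433013·1781.6841 ≈ 771.492

Height = 36.55, Area = 771.5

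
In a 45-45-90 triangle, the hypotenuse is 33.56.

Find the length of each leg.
In a 45-45-90 triangle hypotenuse = leg·√2, so leg = hypotenuse/√2.
Leg = 33.56/√2 ≈ 33.56/1.41421 ≈ 23.7305

Each leg = 23.73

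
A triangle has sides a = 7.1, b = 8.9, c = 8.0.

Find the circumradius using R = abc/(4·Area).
First find the area with Heron's formula.
s = (7.1 + 8.9 + 8.0)/2 = 12
Area = √(s(s−a)(s−b)(s−c)) = √(12·4.9·3.1·4) ≈ √729.12 ≈ 27.0022
abc = 7.1·8.9·8.0 = 505.52
R = abc/(4·Area) ≈ 505.52/(4·27.0022) = 505.52/108.009 ≈ 4.68036

R = 4.68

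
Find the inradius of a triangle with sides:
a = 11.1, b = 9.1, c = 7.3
r = Area/s where s is the semi-perimeter.
s = (11.1 + 9.1 + 7.3)/2 = 27.5/2 = 13.75
Area = √(s(s−a)(s−b)(s−c)) = √(13.75·2.65·4.65·6.45) ≈ √1092.85 ≈ 33.0583
r ≈ 33.0583/13.75 ≈ 2.40424

r = 2.404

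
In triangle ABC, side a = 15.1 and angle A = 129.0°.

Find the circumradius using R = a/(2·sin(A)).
R = a/(2·sin(A)) = 15.1/(2·sin(129.0°))
sin(129.0°) ≈ 0.777146
R ≈ 15.1/(2·0.777146) = 15.1/1.55429 ≈ 9.71503

R = 9.715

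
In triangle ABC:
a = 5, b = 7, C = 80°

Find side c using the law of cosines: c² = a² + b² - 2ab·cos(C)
c² = 5² + 7² − 2·5·7·cos(80°)
cos(80°) ≈ 0.173648
c² ≈ 25 + 49 − 70·(0.173648) ≈ 74 − 12.1554 ≈ 61.8446
c ≈ √61.8446 ≈ 7.86414

c = 7.864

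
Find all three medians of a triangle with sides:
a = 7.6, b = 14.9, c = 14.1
Median formula: m_a = ½√(2b² + 2c² − a²) (and cyclically). a² = 57.76, b² = 222.01, c² = 198.81.
m_a = ½√(2·222.01 + 2·198.81 − 57.76) = ½√783.88 ≈ ½·27.9979 ≈ 13.9989
m_b = ½√(2·57.76 + 2·198.81 − 222.01) = ½√291.13 ≈ ½·17.0625 ≈ 8.53127
m_c = ½√(2·57.76 + 2·222.01 − 198.81) = ½√360.73 ≈ ½·18.9929 ≈ 9.49645

m_a = 14, m_b = 8.531, m_c = 9.496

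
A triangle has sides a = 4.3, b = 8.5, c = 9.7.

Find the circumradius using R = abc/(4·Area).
First find the area with Heron's formula.
s = (4.3 + 8.5 + 9.7)/2 = 11.25
Area = √(s(s−a)(s−b)(s−c)) = √(11.25·6.95·2.75·1.55) ≈ √333.274 ≈ 18.2558
abc = 4.3·8.5·9.7 = 354.535
R = abc/(4·Area) ≈ 354.535/(4·18.2558) = 354.535/73.0232 ≈ 4.8551

R = 4.855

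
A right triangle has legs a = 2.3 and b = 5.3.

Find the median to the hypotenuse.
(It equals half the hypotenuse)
Hypotenuse c = √(a² + b²) = √(5.29 + 28.09) = √33.38 ≈ 5.77754
Median to hypotenuse = c/2 ≈ 5.77754/2 ≈ 2.88877

Median = 2.889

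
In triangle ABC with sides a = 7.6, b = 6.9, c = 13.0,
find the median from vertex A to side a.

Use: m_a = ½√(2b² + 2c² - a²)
m_a = ½√(2·6.9² + 2·13.0² − 7.6²) = ½√(2·47.61 + 2·169 − 57.76) = ½√(95.22 + 338 − 57.76) = ½√375.46
√375.46 ≈ 19.3768, so m_a ≈ 9.6884

m_a = 9.688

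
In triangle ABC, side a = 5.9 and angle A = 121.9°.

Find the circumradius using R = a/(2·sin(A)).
R = a/(2·sin(A)) = 5.9/(2·sin(121.9°))
sin(121.9°) ≈ 0.848972
R ≈ 5.9/(2·0.848972) = 5.9/1.69794 ≈ 3.47479

R = 3.475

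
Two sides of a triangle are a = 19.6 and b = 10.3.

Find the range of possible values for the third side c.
Triangle inequality: |a − b| < c < a + b
|a − b| = |19.6 − 10.3| = 9.3
a + b = 19.6 + 10.3 = 29.9

9.3 < c < 29.9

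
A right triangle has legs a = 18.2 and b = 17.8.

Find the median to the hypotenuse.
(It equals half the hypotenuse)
Hypotenuse c = √(a² + b²) = √(331.24 + 316.84) = √648.08 ≈ 25.4574
Median to hypotenuse = c/2 ≈ 25.4574/2 ≈ 12.7287

Median = 12.73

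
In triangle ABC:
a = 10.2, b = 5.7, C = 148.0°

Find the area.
Two sides and the included angle (SAS): A = ½·a·b·sin(C) = ½·10.2·5.7·sin(148.0°)
sin(148.0°) ≈ 0.529919
A ≈ ½·58.14·0.529919 = 29.07·0.529919 ≈ 15.4048

Area = 15.4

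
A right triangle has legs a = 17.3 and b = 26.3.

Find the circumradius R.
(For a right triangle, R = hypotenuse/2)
Hypotenuse c = √(a² + b²) = √(299.29 + 691.69) = √990.98 ≈ 31.4798
R = c/2 ≈ 31.4798/2 ≈ 15.7399

R = 15.74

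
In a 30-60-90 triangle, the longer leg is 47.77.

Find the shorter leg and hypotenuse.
In a 30-60-90 triangle the sides are in ratio 1 : √3 : 2, so short leg = long leg/√3 and hypotenuse = 2·(short leg).
Short leg = 47.77/√3 ≈ 47.77/1.73205 ≈ 27.58
Hypotenuse = 2·27.58 ≈ 55.16

Short leg = 27.58, Hypotenuse = 55.16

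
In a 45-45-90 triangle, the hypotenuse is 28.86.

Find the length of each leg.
In a 45-45-90 triangle hypotenuse = leg·√2, so leg = hypotenuse/√2.
Leg = 28.86/√2 ≈ 28.86/1.41421 ≈ 20.4071

Each leg = 20.41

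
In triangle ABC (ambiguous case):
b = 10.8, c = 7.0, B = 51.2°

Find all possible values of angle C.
b/sin(B) = c/sin(C)  ⇒  sin(C) = c·sin(B)/b = 7.0·sin(51.2°)/10.8
sin(51.2°) ≈ 0.779338
sin(C) ≈ 7.0·0.779338/10.8 ≈ 5.45537/10.8 ≈ 0.505126
Candidate 1: C₁ = arcsin(0.505126) ≈ 30.3397°  →  A = 180° − 51.2° − 30.3397° ≈ 98.4603° > 0, valid
Candidate 2: C₂ = 180° − C₁ ≈ 149.66°  →  A = 180° − 51.2° − 149.66° ≈ -20.8603° ≤ 0, not a valid triangle

C = 30.34° (one solution)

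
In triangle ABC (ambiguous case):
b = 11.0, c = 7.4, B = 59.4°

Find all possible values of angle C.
b/sin(B) = c/sin(C)  ⇒  sin(C) = c·sin(B)/b = 7.4·sin(59.4°)/11.0
sin(59.4°) ≈ 0.860742
sin(C) ≈ 7.4·0.860742/11.0 ≈ 6.36949/11.0 ≈ 0.579045
Candidate 1: C₁ = arcsin(0.579045) ≈ 35.3834°  →  A = 180° − 59.4° − 35.3834° ≈ 85.2166° > 0, valid
Candidate 2: C₂ = 180° − C₁ ≈ 144.617°  →  A = 180° − 59.4° − 144.617° ≈ -24.0166° ≤ 0, not a valid triangle

C = 35.38° (one solution)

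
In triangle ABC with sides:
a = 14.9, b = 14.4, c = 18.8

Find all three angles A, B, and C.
Law of cosines for each angle (a² = 222.01, b² = 207.36, c² = 353.44):
cos(A) = (b² + c² − a²)/(2bc) = (207.36 + 353.44 − 222.01)/(2·14.4·18.8) = 338.79/541.44 ≈ 0.62572  ⇒  A ≈ 51.2649°
cos(B) = (a² + c² − b²)/(2ac) = (222.01 + 353.44 − 207.36)/(2·14.9·18.8) = 368.09/560.24 ≈ 0.657022  ⇒  B ≈ 48.9269°
cos(C) = (a² + b² − c²)/(2ab) = (222.01 + 207.36 − 353.44)/(2·14.9·14.4) = 75.93/429.12 ≈ 0.176944  ⇒  C ≈ 79.8082°
Check: A + B + C ≈ 180°

A = 51.26°, B = 48.93°, C = 79.81°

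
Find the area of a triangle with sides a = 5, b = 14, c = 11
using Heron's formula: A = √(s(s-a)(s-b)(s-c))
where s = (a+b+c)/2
s = (5 + 14 + 11)/2 = 30/2 = 15
s − a = 10, s − b = 1, s − c = 4
s(s−a)(s−b)(s−c) = 15·10·1·4 = 600
Area = √600 ≈ 24.4949

s = 15.0, Area = 24.49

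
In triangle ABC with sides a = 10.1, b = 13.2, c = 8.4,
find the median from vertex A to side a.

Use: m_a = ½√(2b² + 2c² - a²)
m_a = ½√(2·13.2² + 2·8.4² − 10.1²) = ½√(2·174.24 + 2·70.56 − 102.01) = ½√(348.48 + 141.12 − 102.01) = ½√387.59
√387.59 ≈ 19.6873, so m_a ≈ 9.84365

m_a = 9.844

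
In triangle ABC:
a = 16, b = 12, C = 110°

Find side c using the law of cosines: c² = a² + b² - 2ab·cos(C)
c² = 16² + 12² − 2·16·12·cos(110°)
cos(110°) ≈ -0.34202
c² ≈ 256 + 144 − 384·(-0.34202) ≈ 400 + 131.336 ≈ 531.336
c ≈ √531.336 ≈ 23.0507

c = 23.05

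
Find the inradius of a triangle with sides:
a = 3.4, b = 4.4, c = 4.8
r = Area/s where s is the semi-perimeter.
s = (3.4 + 4.4 + 4.8)/2 = 12.6/2 = 6.3
Area = √(s(s−a)(s−b)(s−c)) = √(6.3·2.9·1.9·1.5) ≈ √52.0695 ≈ 7.21592
r ≈ 7.21592/6.3 ≈ 1.14538

r = 1.145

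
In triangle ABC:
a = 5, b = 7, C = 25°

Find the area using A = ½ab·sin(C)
A = ½·a·b·sin(C) = ½·5·7·sin(25°)
sin(25°) ≈ 0.422618
A ≈ ½·35·0.422618 = 17.5·0.422618 ≈ 7.39582

Area = 7.396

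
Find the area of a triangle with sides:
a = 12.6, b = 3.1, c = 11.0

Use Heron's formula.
s = (12.6 + 3.1 + 11.0)/2 = 26.7/2 = 13.35
s − a = 0.75, s − b = 10.25, s − c = 2.35
s(s−a)(s−b)(s−c) = 13.35·0.75·10.25·2.35 ≈ 241.176
Area = √241.176 ≈ 15.5298

Area = 15.53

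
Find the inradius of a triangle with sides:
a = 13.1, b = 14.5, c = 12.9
r = Area/s where s is the semi-perimeter.
s = (13.1 + 14.5 + 12.9)/2 = 40.5/2 = 20.25
Area = √(s(s−a)(s−b)(s−c)) = √(20.25·7.15·5.75·7.35) ≈ √6119.08 ≈ 78.2246
r ≈ 78.2246/20.25 ≈ 3.86294

r = 3.863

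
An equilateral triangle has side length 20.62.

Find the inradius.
r = Area/s with s the semi-perimeter.
Area = (√3/4)·20.62² = (√3/4)·425.1844 ≈ 0.433013·425.1844 ≈ 184.11
s = 3·20.62/2 = 30.93
r ≈ 184.11/30.93 ≈ 5.95248
(Equivalently r = side/(2√3) = 20.62/3.4641 ≈ 5.95248.)

r = 5.952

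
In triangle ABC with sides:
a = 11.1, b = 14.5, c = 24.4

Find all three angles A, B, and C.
Law of cosines for each angle (a² = 123.21, b² = 210.25, c² = 595.36):
cos(A) = (b² + c² − a²)/(2bc) = (210.25 + 595.36 − 123.21)/(2·14.5·24.4) = 682.4/707.6 ≈ 0.964387  ⇒  A ≈ 15.337°
cos(B) = (a² + c² − b²)/(2ac) = (123.21 + 595.36 − 210.25)/(2·11.1·24.4) = 508.32/541.68 ≈ 0.938414  ⇒  B ≈ 20.2131°
cos(C) = (a² + b² − c²)/(2ab) = (123.21 + 210.25 − 595.36)/(2·11.1·14.5) = -261.9/321.9 ≈ -0.813607  ⇒  C ≈ 144.45°
Check: A + B + C ≈ 180°

A = 15.34°, B = 20.21°, C = 144.4°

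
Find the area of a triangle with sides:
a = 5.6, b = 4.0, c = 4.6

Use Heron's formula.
s = (5.6 + 4.0 + 4.6)/2 = 14.2/2 = 7.1
s − a = 1.5, s − b = 3.1, s − c = 2.5
s(s−a)(s−b)(s−c) = 7.1·1.5·3.1·2.5 ≈ 82.5375
Area = √82.5375 ≈ 9.08502

Area = 9.085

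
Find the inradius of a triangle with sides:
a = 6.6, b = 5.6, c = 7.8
r = Area/s where s is the semi-perimeter.
s = (6.6 + 5.6 + 7.8)/2 = 20/2 = 10
Area = √(s(s−a)(s−b)(s−c)) = √(10·3.4·4.4·2.2) ≈ √329.12 ≈ 18.1417
r ≈ 18.1417/10 ≈ 1.81417

r = 1.814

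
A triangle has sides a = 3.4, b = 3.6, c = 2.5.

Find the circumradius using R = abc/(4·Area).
First find the area with Heron's formula.
s = (3.4 + 3.6 + 2.5)/2 = 4.75
Area = √(s(s−a)(s−b)(s−c)) = √(4.75·1.35·1.15·2.25) ≈ √16.5923 ≈ 4.07337
abc = 3.4·3.6·2.5 = 30.6
R = abc/(4·Area) ≈ 30.6/(4·4.07337) = 30.6/16.2935 ≈ 1.87805

R = 1.878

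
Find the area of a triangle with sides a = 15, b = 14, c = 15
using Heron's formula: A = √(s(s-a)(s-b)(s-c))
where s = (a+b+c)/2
s = (15 + 14 + 15)/2 = 44/2 = 22
s − a = 7, s − b = 8, s − c = 7
s(s−a)(s−b)(s−c) = 22·7·8·7 = 8624
Area = √8624 ≈ 92.8655

s = 22.0, Area = 92.87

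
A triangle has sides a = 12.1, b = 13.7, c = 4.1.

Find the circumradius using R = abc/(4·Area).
First find the area with Heron's formula.
s = (12.1 + 13.7 + 4.1)/2 = 14.95
Area = √(s(s−a)(s−b)(s−c)) = √(14.95·2.85·1.25·10.85) ≈ √577.864 ≈ 24.0388
abc = 12.1·13.7·4.1 = 679.657
R = abc/(4·Area) ≈ 679.657/(4·24.0388) = 679.657/96.1552 ≈ 7.06833

R = 7.068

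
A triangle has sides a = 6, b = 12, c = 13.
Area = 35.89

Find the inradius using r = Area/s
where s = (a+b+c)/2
s = (6 + 12 + 13)/2 = 31/2 = 15.5
r = Area/s = 35.89/15.5 ≈ 2.31548

r = 2.315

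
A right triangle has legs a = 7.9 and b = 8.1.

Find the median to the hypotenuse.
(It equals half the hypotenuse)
Hypotenuse c = √(a² + b²) = √(62.41 + 65.61) = √128.02 ≈ 11.3146
Median to hypotenuse = c/2 ≈ 11.3146/2 ≈ 5.6573

Median = 5.657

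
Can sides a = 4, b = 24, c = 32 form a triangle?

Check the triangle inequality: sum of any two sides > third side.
a + b vs c: 4 + 24 = 28 ≤ 32  ✗
a + c vs b: 4 + 32 = 36 > 24  ✓
b + c vs a: 24 + 32 = 56 > 4  ✓

No: 4 + 24 = 28 is not > 32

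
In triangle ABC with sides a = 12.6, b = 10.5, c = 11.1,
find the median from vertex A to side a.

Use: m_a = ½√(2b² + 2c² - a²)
m_a = ½√(2·10.5² + 2·11.1² − 12.6²) = ½√(2·110.25 + 2·123.21 − 158.76) = ½√(220.5 + 246.42 − 158.76) = ½√308.16
√308.16 ≈ 17.5545, so m_a ≈ 8.77724

m_a = 8.777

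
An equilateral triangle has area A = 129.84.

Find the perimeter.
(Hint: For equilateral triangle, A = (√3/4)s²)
A = (√3/4)s²  ⇒  s² = 4A/√3 = 4·129.84/√3 = 519.36/1.73205 ≈ 299.853
s ≈ √299.853 ≈ 17.3163
Perimeter = 3s ≈ 3·17.3163 ≈ 51.9488

Perimeter = 51.95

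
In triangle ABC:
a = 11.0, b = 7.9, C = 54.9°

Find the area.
Two sides and the included angle (SAS): A = ½·a·b·sin(C) = ½·11.0·7.9·sin(54.9°)
sin(54.9°) ≈ 0.81815
A ≈ ½·86.9·0.81815 = 43.45·0.81815 ≈ 35.5486

Area = 35.55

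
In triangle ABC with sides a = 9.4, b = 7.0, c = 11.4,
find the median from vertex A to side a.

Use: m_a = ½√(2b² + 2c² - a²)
m_a = ½√(2·7.0² + 2·11.4² − 9.4²) = ½√(2·49 + 2·129.96 − 88.36) = ½√(98 + 259.92 − 88.36) = ½√269.56
√269.56 ≈ 16.4183, so m_a ≈ 8.20914

m_a = 8.209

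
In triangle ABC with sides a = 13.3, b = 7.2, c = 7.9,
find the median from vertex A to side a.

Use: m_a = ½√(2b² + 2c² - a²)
m_a = ½√(2·7.2² + 2·7.9² − 13.3²) = ½√(2·51.84 + 2·62.41 − 176.89) = ½√(103.68 + 124.82 − 176.89) = ½√51.61
√51.61 ≈ 7.18401, so m_a ≈ 3.59201

m_a = 3.592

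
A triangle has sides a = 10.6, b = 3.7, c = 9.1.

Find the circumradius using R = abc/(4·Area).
First find the area with Heron's formula.
s = (10.6 + 3.7 + 9.1)/2 = 11.7
Area = √(s(s−a)(s−b)(s−c)) = √(11.7·1.1·8·2.6) ≈ √267.696 ≈ 16.3614
abc = 10.6·3.7·9.1 = 356.902
R = abc/(4·Area) ≈ 356.902/(4·16.3614) = 356.902/65.4457 ≈ 5.45341

R = 5.453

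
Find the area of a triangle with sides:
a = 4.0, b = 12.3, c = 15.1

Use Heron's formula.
s = (4.0 + 12.3 + 15.1)/2 = 31.4/2 = 15.7
s − a = 11.7, s − b = 3.4, s − c = 0.6
s(s−a)(s−b)(s−c) = 15.7·11.7·3.4·0.6 ≈ 374.728
Area = √374.728 ≈ 19.3579

Area = 19.36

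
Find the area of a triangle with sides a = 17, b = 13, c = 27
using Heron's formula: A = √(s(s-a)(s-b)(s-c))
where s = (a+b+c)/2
s = (17 + 13 + 27)/2 = 57/2 = 28.5
s − a = 11.5, s − b = 15.5, s − c = 1.5
s(s−a)(s−b)(s−c) = 28.5·11.5·15.5·1.5 = 7620.1875
Area = √7620.1875 ≈ 87.2937

s = 28.5, Area = 87.29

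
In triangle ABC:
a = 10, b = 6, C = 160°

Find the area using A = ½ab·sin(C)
A = ½·a·b·sin(C) = ½·10·6·sin(160°)
sin(160°) ≈ 0.34202
A ≈ ½·60·0.34202 = 30·0.34202 ≈ 10.2606

Area = 10.26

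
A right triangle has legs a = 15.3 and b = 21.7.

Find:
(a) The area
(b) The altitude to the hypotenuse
(a) The legs are perpendicular, so Area = ½·a·b = ½·15.3·21.7 = ½·332.01 = 166.005
(b) Hypotenuse c = √(a² + b²) = √(234.09 + 470.89) = √704.98 ≈ 26.5515
    Area = ½·c·h_c  ⇒  h_c = 2·Area/c = 332.01/26.5515 ≈ 12.5044

Area = 166.005, h_c = 12.5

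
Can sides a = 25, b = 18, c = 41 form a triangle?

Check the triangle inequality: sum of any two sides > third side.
a + b vs c: 25 + 18 = 43 > 41  ✓
a + c vs b: 25 + 41 = 66 > 18  ✓
b + c vs a: 18 + 41 = 59 > 25  ✓

Yes, triangle inequality satisfied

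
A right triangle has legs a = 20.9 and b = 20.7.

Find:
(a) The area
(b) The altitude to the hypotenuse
(a) The legs are perpendicular, so Area = ½·a·b = ½·20.9·20.7 = ½·432.63 = 216.315
(b) Hypotenuse c = √(a² + b²) = √(436.81 + 428.49) = √865.3 ≈ 29.416
    Area = ½·c·h_c  ⇒  h_c = 2·Area/c = 432.63/29.416 ≈ 14.7073

Area = 216.315, h_c = 14.71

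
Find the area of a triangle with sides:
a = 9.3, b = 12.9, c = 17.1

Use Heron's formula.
s = (9.3 + 12.9 + 17.1)/2 = 39.3/2 = 19.65
s − a = 10.35, s − b = 6.75, s − c = 2.55
s(s−a)(s−b)(s−c) = 19.65·10.35·6.75·2.55 ≈ 3500.64
Area = √3500.64 ≈ 59.1662

Area = 59.17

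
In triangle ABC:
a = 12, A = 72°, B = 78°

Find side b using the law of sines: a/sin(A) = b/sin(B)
a/sin(A) = b/sin(B)  ⇒  b = a·sin(B)/sin(A) = 12·sin(78°)/sin(72°)
sin(78°) ≈ 0.978148, sin(72°) ≈ 0.951057
b ≈ 12·0.978148/0.951057 ≈ 11.7378/0.951057 ≈ 12.3418

b = 12.34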